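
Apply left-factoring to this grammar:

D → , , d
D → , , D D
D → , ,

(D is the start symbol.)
D → , , D'
D' → d
D' → D D
D' → ε

Left-factoring transforms A → αβ₁ | αβ₂ into A → αA' and A' → β₁ | β₂
(α is the longest common prefix among the alternatives). Repeat until
no nonterminal has two alternatives with a common prefix.

Round 1: D has alternatives sharing prefix ', ,'. Introduce D': D → , , D'
  Add: D' → d
  Add: D' → D D
  Add: D' → ε

No remaining common prefixes — done.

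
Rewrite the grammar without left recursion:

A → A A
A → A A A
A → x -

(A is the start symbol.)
A → x - A'
A' → A A'
A' → A A A'
A' → ε

A is directly left-recursive. The standard transformation for
  A → A α₁ | ... | A α_m | β₁ | ... | β_n
is
  A  → β₁ A' | ... | β_n A'
  A' → α₁ A' | ... | α_m A' | ε

A → x - becomes A → x - A'
A → A A becomes A' → A A'
A → A A A becomes A' → A A A'
Add A' → ε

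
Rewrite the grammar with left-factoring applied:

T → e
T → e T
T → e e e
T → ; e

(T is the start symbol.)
T → e T'
T' → ε
T' → T
T' → e e
T → ; e

Left-factoring transforms A → αβ₁ | αβ₂ into A → αA' and A' → β₁ | β₂
(α is the longest common prefix among the alternatives). Repeat until
no nonterminal has two alternatives with a common prefix.

Round 1: T has alternatives sharing prefix 'e'. Introduce T': T → e T'
  Add: T' → ε
  Add: T' → T
  Add: T' → e e

No remaining common prefixes — done.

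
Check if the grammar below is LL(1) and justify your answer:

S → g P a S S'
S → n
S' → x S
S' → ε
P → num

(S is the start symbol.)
Relevant sets:
  FOLLOW(S') = { $, 'x' }

For S:
  PREDICT(S → g P a S S') = { 'g' }
  PREDICT(S → n) = { 'n' }
For S':
  PREDICT(S' → x S) = { 'x' }
  PREDICT(S' → ε) = { $, 'x' }
P has a single production, so nothing to check there.

Conflict found: Predict set conflict for S': { 'x' }
The grammar is NOT LL(1).

Answer: No. Predict set conflict for S': { 'x' }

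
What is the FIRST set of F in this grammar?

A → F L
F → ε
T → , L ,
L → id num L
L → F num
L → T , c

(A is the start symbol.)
To compute FIRST(F), examine every production with F on the left-hand side, reading each right-hand side left to right until a non-nullable symbol is reached.

From F → ε:
  - ε-production, so ε ∈ FIRST(F)

Collecting: FIRST(F) = { ε }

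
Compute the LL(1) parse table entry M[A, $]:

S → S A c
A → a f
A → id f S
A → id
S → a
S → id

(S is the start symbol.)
Empty (error entry)

To find M[A, $], we find productions for A where $ is in the predict set (PREDICT(N → α) = (FIRST(α) \ {ε}) ∪ (FOLLOW(N) if α ⇒* ε)).

A → a f: PREDICT = { 'a' }
A → id f S: PREDICT = { 'id' }
A → id: PREDICT = { 'id' }

M[A, $] is empty (no production applies)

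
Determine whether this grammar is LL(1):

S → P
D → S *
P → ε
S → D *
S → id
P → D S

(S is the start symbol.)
A grammar is LL(1) if for each non-terminal N with multiple productions, the predict sets of those productions are pairwise disjoint, where PREDICT(N → α) = (FIRST(α) \ {ε}) ∪ (FOLLOW(N) if α ⇒* ε).

Relevant sets:
  FIRST(P) = { '*', 'id', ε }
  FIRST(D) = { '*', 'id' }
  FOLLOW(S) = { $, '*' }
  FOLLOW(P) = { $, '*' }

For S:
  PREDICT(S → P) = { $, '*', 'id' }
  PREDICT(S → D '*') = { '*', 'id' }
  PREDICT(S → id) = { 'id' }
For P:
  PREDICT(P → ε) = { $, '*' }
  PREDICT(P → D S) = { '*', 'id' }
D has a single production, so nothing to check there.

Conflict found: Predict set conflict for S: { '*', 'id' }
The grammar is NOT LL(1).

Answer: No. Predict set conflict for S: { '*', 'id' }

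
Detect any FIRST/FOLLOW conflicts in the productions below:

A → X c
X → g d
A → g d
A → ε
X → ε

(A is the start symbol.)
Nullable non-terminals: A, X.
FIRST sets used below: FIRST(X) = { 'g', ε }

A: nullable alternative(s) A → ε; FOLLOW(A) = { $ }
  A → X c: FIRST \ {ε} = { 'c', 'g' } — disjoint from FOLLOW(A)
  A → g d: FIRST \ {ε} = { 'g' } — disjoint from FOLLOW(A)
  A → ε: FIRST \ {ε} = { } — this is the only nullable alternative, skip

X: nullable alternative(s) X → ε; FOLLOW(X) = { 'c' }
  X → g d: FIRST \ {ε} = { 'g' } — disjoint from FOLLOW(X)
  X → ε: FIRST \ {ε} = { } — this is the only nullable alternative, skip

No FIRST/FOLLOW conflicts found.

Answer: No FIRST/FOLLOW conflicts.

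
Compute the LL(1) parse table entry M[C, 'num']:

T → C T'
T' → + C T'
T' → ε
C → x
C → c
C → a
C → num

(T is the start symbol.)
C → num

To find M[C, 'num'], we find productions for C where 'num' is in the predict set (PREDICT(N → α) = (FIRST(α) \ {ε}) ∪ (FOLLOW(N) if α ⇒* ε)).

C → x: PREDICT = { 'x' }
C → c: PREDICT = { 'c' }
C → a: PREDICT = { 'a' }
C → num: PREDICT = { 'num' }
  'num' is in predict set, so this production goes in M[C, 'num']

M[C, 'num'] = C → num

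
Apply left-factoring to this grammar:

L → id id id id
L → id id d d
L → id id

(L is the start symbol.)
L → id id L'
L' → id id
L' → d d
L' → ε

Left-factoring transforms A → αβ₁ | αβ₂ into A → αA' and A' → β₁ | β₂
(α is the longest common prefix among the alternatives). Repeat until
no nonterminal has two alternatives with a common prefix.

Round 1: L has alternatives sharing prefix 'id id'. Introduce L': L → id id L'
  Add: L' → id id
  Add: L' → d d
  Add: L' → ε

No remaining common prefixes — done.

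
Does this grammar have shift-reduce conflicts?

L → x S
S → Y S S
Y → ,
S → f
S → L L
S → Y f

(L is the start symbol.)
Augment with L' → L and build the canonical LR(0) collection (I0 = CLOSURE({[L' → . L]}), then GOTO on every symbol after a dot until no new states appear). It has 12 states:
  I0: { [L → . x S], [L' → . L] }  — shift
  I1: { [L' → L .] }  — accept
  I2: { [L → . x S], [L → x . S], [S → . L L], [S → . Y S S], [S → . Y f], [S → . f], [Y → . ,] }  — shift
  I3: { [Y → , .] }  — reduce
  I4: { [L → . x S], [S → L . L] }  — shift
  I5: { [L → x S .] }  — reduce
  I6: { [L → . x S], [S → . L L], [S → . Y S S], [S → . Y f], [S → . f], [S → Y . S S], [S → Y . f], [Y → . ,] }  — shift
  I7: { [S → f .] }  — reduce
  I8: { [L → . x S], [S → . L L], [S → . Y S S], [S → . Y f], [S → . f], [S → Y S . S], [Y → . ,] }  — shift
  I9: { [S → Y f .], [S → f .] }  — 2 reduces
  I10: { [S → Y S S .] }  — reduce
  I11: { [S → L L .] }  — reduce

No state contains both a complete item and a shift item.

Answer: No shift-reduce conflicts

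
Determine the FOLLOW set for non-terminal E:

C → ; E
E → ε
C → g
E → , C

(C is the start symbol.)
{ $ }

To compute FOLLOW(E), find every occurrence of E on a right-hand side N → α E β: add FIRST(β) \ {ε}, and if β is empty or nullable also add FOLLOW(N). Iterate to a fixed point.

In C → ; E: E is at the end, add FOLLOW(C)

The FOLLOW sets referred to above (computed the same way, to a fixed point):
  FOLLOW(C) = { $ }

Taking the union: FOLLOW(E) = { $ }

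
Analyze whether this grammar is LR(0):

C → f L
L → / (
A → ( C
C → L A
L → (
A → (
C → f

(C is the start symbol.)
Augment with C' → C and build the canonical LR(0) collection (I0 = CLOSURE({[C' → . C]}), then GOTO on every symbol after a dot until no new states appear). It has 11 states:
  I0: { [C → . L A], [C → . f L], [C → . f], [C' → . C], [L → . (], [L → . / (] }  — shift
  I1: { [L → ( .] }  — reduce
  I2: { [L → / . (] }  — shift
  I3: { [C' → C .] }  — accept
  I4: { [A → . ( C], [A → . (], [C → L . A] }  — shift
  I5: { [C → f . L], [C → f .], [L → . (], [L → . / (] }  — shift, reduce
  I6: { [C → f L .] }  — reduce
  I7: { [A → ( . C], [A → ( .], [C → . L A], [C → . f L], [C → . f], [L → . (], [L → . / (] }  — shift, reduce
  I8: { [C → L A .] }  — reduce
  I9: { [A → ( C .] }  — reduce
  I10: { [L → / ( .] }  — reduce

Conflict in state I5:
  Shift-reduce conflict between [C → f .] and [L → . (]
So the grammar is NOT LR(0).

Answer: No. Shift-reduce conflict between [C → f .] and [L → . (]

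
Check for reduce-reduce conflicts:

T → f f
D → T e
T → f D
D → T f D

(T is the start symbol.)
No reduce-reduce conflicts

A reduce-reduce conflict occurs when an LR(0) state has two complete items [A → α .] and [B → β .] — both call for a reduction, and with no lookahead the parser cannot choose between them.

Augment with T' → T and build the canonical LR(0) collection (I0 = CLOSURE({[T' → . T]}), then GOTO on every symbol after a dot until no new states appear). It has 9 states:
  I0: { [T → . f D], [T → . f f], [T' → . T] }  — shift
  I1: { [T' → T .] }  — accept
  I2: { [D → . T e], [D → . T f D], [T → . f D], [T → . f f], [T → f . D], [T → f . f] }  — shift
  I3: { [T → f D .] }  — reduce
  I4: { [D → T . e], [D → T . f D] }  — shift
  I5: { [D → . T e], [D → . T f D], [T → . f D], [T → . f f], [T → f . D], [T → f . f], [T → f f .] }  — shift, reduce
  I6: { [D → T e .] }  — reduce
  I7: { [D → . T e], [D → . T f D], [D → T f . D], [T → . f D], [T → . f f] }  — shift
  I8: { [D → T f D .] }  — reduce

No state contains more than one complete item.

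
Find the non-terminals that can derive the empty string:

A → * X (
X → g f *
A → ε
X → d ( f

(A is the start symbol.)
A non-terminal is nullable if it can derive ε (the empty string): either it has an ε-production, or it has a production whose right-hand side consists entirely of nullable non-terminals.

ε-productions: A → ε
So A is immediately nullable.
No further non-terminal can be added: every production for the remaining non-terminals contains a terminal or a non-nullable non-terminal.
Nullable = { 'A' }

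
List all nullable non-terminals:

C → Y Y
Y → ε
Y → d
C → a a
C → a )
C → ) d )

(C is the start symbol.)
ε-productions: Y → ε
So Y is immediately nullable.
C → Y Y: every symbol on the right is nullable, so C is nullable too.
Every non-terminal is now nullable.
Nullable = { 'C', 'Y' }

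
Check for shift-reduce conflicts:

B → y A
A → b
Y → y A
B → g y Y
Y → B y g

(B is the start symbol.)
No shift-reduce conflicts

A shift-reduce conflict occurs when an LR(0) state has both:
  - a complete (reduce) item [A → α .] (dot at the end), and
  - a shift item [B → β . c γ] (dot before a terminal).

Augment with B' → B and build the canonical LR(0) collection (I0 = CLOSURE({[B' → . B]}), then GOTO on every symbol after a dot until no new states appear). It has 13 states:
  I0: { [B → . g y Y], [B → . y A], [B' → . B] }  — shift
  I1: { [B' → B .] }  — accept
  I2: { [B → g . y Y] }  — shift
  I3: { [A → . b], [B → y . A] }  — shift
  I4: { [B → y A .] }  — reduce
  I5: { [A → b .] }  — reduce
  I6: { [B → . g y Y], [B → . y A], [B → g y . Y], [Y → . B y g], [Y → . y A] }  — shift
  I7: { [Y → B . y g] }  — shift
  I8: { [B → g y Y .] }  — reduce
  I9: { [A → . b], [B → y . A], [Y → y . A] }  — shift
  I10: { [B → y A .], [Y → y A .] }  — 2 reduces
  I11: { [Y → B y . g] }  — shift
  I12: { [Y → B y g .] }  — reduce

No state contains both a complete item and a shift item.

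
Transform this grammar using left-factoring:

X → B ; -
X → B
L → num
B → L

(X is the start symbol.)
X → B X'
X' → ; -
X' → ε
L → num
B → L

Left-factoring transforms A → αβ₁ | αβ₂ into A → αA' and A' → β₁ | β₂
(α is the longest common prefix among the alternatives). Repeat until
no nonterminal has two alternatives with a common prefix.

Round 1: X has alternatives sharing prefix 'B'. Introduce X': X → B X'
  Add: X' → ; -
  Add: X' → ε

No remaining common prefixes — done.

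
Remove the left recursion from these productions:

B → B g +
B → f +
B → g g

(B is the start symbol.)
B → f + B'
B → g g B'
B' → g + B'
B' → ε

B is directly left-recursive. The standard transformation for
  A → A α₁ | ... | A α_m | β₁ | ... | β_n
is
  A  → β₁ A' | ... | β_n A'
  A' → α₁ A' | ... | α_m A' | ε

B → f + becomes B → f + B'
B → g g becomes B → g g B'
B → B g + becomes B' → g + B'
Add B' → ε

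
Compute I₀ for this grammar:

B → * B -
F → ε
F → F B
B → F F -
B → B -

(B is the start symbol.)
First, augment the grammar with B' → B
I₀ = CLOSURE({ [B' → . B] }):
  [B' → . B] has the dot before B: add [B → . * B -], [B → . F F -], [B → . B -]
  [B → . F F -] has the dot before F: add [F → .], [F → . F B]
No further items can be added.

I₀ = { [B → . * B -], [B → . B -], [B → . F F -], [B' → . B], [F → . F B], [F → .] }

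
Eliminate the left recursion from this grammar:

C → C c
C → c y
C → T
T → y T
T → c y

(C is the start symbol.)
C → c y C'
C → T C'
C' → c C'
C' → ε
T → y T
T → c y

C is directly left-recursive. The standard transformation for
  A → A α₁ | ... | A α_m | β₁ | ... | β_n
is
  A  → β₁ A' | ... | β_n A'
  A' → α₁ A' | ... | α_m A' | ε

C → c y becomes C → c y C'
C → T becomes C → T C'
C → C c becomes C' → c C'
Add C' → ε

Productions for other non-terminals are unchanged:
  T → y T
  T → c y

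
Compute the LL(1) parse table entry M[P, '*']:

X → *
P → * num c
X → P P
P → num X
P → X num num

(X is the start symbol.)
To find M[P, '*'], we find productions for P where '*' is in the predict set (PREDICT(N → α) = (FIRST(α) \ {ε}) ∪ (FOLLOW(N) if α ⇒* ε)).

Relevant sets:
  FIRST(X) = { '*', 'num' }

P → * num c: PREDICT = { '*' }
  '*' is in predict set, so this production goes in M[P, '*']
P → num X: PREDICT = { 'num' }
P → X num num: PREDICT = { '*', 'num' }
  '*' is in predict set, so this production goes in M[P, '*']

M[P, '*'] = P → * num c, P → X num num  (a multiply-defined cell — the grammar is not LL(1))

Answer: P → * num c, P → X num num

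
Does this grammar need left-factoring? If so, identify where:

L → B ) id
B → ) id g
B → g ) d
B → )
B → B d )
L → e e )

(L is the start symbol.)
Yes, B has productions with common prefix ')'

Left-factoring is needed when two productions for the same non-terminal
share a common prefix on the right-hand side.

Productions for L:
  L → B ) id
  L → e e )
Productions for B:
  B → ) id g
  B → g ) d
  B → )
  B → B d )

Found common prefix ')' in productions for B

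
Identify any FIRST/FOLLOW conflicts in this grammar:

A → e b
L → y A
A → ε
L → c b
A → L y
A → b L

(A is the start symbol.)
Yes. A → L y with FOLLOW(A) on { 'y' }

Nullable non-terminals: A.
FIRST sets used below: FIRST(L) = { 'c', 'y' }

A: nullable alternative(s) A → ε; FOLLOW(A) = { $, 'y' }
  A → e b: FIRST \ {ε} = { 'e' } — disjoint from FOLLOW(A)
  A → ε: FIRST \ {ε} = { } — this is the only nullable alternative, skip
  A → L y: FIRST \ {ε} = { 'c', 'y' } — overlaps FOLLOW(A) on { 'y' }: CONFLICT
  A → b L: FIRST \ {ε} = { 'b' } — disjoint from FOLLOW(A)

L has no nullable alternative, so no FIRST/FOLLOW check is needed there.

So the grammar has 1 FIRST/FOLLOW conflict (marked CONFLICT above).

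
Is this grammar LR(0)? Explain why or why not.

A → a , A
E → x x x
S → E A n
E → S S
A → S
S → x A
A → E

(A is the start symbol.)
A grammar is LR(0) if no state in the canonical LR(0) collection has:
  - both a shift item (dot before a terminal) and a complete item (shift-reduce conflict), or
  - two or more complete items (reduce-reduce conflict; the accept item [A' → A .] counts as a complete item here).

Augment with A' → A and build the canonical LR(0) collection (I0 = CLOSURE({[A' → . A]}), then GOTO on every symbol after a dot until no new states appear). It has 15 states:
  I0: { [A → . E], [A → . S], [A → . a , A], [A' → . A], [E → . S S], [E → . x x x], [S → . E A n], [S → . x A] }  — shift
  I1: { [A' → A .] }  — accept
  I2: { [A → . E], [A → . S], [A → . a , A], [A → E .], [E → . S S], [E → . x x x], [S → . E A n], [S → . x A], [S → E . A n] }  — shift, reduce
  I3: { [A → S .], [E → . S S], [E → . x x x], [E → S . S], [S → . E A n], [S → . x A] }  — shift, reduce
  I4: { [A → a . , A] }  — shift
  I5: { [A → . E], [A → . S], [A → . a , A], [E → . S S], [E → . x x x], [E → x . x x], [S → . E A n], [S → . x A], [S → x . A] }  — shift
  I6: { [S → x A .] }  — reduce
  I7: { [A → . E], [A → . S], [A → . a , A], [E → . S S], [E → . x x x], [E → x . x x], [E → x x . x], [S → . E A n], [S → . x A], [S → x . A] }  — shift
  I8: { [A → . E], [A → . S], [A → . a , A], [E → . S S], [E → . x x x], [E → x . x x], [E → x x . x], [E → x x x .], [S → . E A n], [S → . x A], [S → x . A] }  — shift, reduce
  I9: { [A → . E], [A → . S], [A → . a , A], [A → a , . A], [E → . S S], [E → . x x x], [S → . E A n], [S → . x A] }  — shift
  I10: { [A → a , A .] }  — reduce
  I11: { [A → . E], [A → . S], [A → . a , A], [E → . S S], [E → . x x x], [S → . E A n], [S → . x A], [S → E . A n] }  — shift
  I12: { [E → . S S], [E → . x x x], [E → S . S], [E → S S .], [S → . E A n], [S → . x A] }  — shift, reduce
  I13: { [S → E A . n] }  — shift
  I14: { [S → E A n .] }  — reduce

Conflict in state I2:
  Shift-reduce conflict between [A → E .] and [A → . a , A]
So the grammar is NOT LR(0).

Answer: No. Shift-reduce conflict between [A → E .] and [A → . a , A]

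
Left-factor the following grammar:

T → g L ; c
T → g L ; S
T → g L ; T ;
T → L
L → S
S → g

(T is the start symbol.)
T → g L ; T'
T' → c
T' → S
T' → T ;
T → L
L → S
S → g

Left-factoring transforms A → αβ₁ | αβ₂ into A → αA' and A' → β₁ | β₂
(α is the longest common prefix among the alternatives). Repeat until
no nonterminal has two alternatives with a common prefix.

Round 1: T has alternatives sharing prefix 'g L ;'. Introduce T': T → g L ; T'
  Add: T' → c
  Add: T' → S
  Add: T' → T ;

No remaining common prefixes — done.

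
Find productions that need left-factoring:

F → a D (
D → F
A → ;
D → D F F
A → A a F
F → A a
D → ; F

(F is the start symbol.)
No, left-factoring is not needed

Left-factoring is needed when two productions for the same non-terminal
share a common prefix on the right-hand side.

Productions for F:
  F → a D (
  F → A a
Productions for D:
  D → F
  D → D F F
  D → ; F
Productions for A:
  A → ;
  A → A a F

No common prefixes found.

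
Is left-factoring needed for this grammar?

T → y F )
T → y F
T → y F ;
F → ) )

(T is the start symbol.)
Yes, T has productions with common prefix 'y F'

Left-factoring is needed when two productions for the same non-terminal
share a common prefix on the right-hand side.

Productions for T:
  T → y F )
  T → y F
  T → y F ;

Found common prefix 'y F' in productions for T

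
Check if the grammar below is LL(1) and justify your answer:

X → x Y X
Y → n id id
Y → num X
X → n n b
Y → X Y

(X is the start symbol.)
No. Predict set conflict for Y: { 'n' }

A grammar is LL(1) if for each non-terminal N with multiple productions, the predict sets of those productions are pairwise disjoint, where PREDICT(N → α) = (FIRST(α) \ {ε}) ∪ (FOLLOW(N) if α ⇒* ε).

Relevant sets:
  FIRST(X) = { 'n', 'x' }

For X:
  PREDICT(X → x Y X) = { 'x' }
  PREDICT(X → n n b) = { 'n' }
For Y:
  PREDICT(Y → n id id) = { 'n' }
  PREDICT(Y → num X) = { 'num' }
  PREDICT(Y → X Y) = { 'n', 'x' }

Conflict found: Predict set conflict for Y: { 'n' }
The grammar is NOT LL(1).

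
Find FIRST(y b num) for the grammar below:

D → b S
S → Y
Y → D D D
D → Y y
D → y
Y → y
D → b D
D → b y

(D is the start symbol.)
{ 'y' }

To compute FIRST(y b num), process the symbols left to right:
Symbol y is a terminal. Add 'y' and stop.
FIRST(y b num) = { 'y' }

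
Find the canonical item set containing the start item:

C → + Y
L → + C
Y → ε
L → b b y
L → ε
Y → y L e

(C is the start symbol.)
First, augment the grammar with C' → C
I₀ = CLOSURE({ [C' → . C] }):
  [C' → . C] has the dot before C: add [C → . + Y]
No further items can be added.

I₀ = { [C → . + Y], [C' → . C] }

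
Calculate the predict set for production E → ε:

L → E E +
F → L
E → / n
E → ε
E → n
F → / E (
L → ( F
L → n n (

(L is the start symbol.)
{ '(', '+', '/', 'n' }

PREDICT(E → ε) = (FIRST(RHS) \ {ε}) ∪ (FOLLOW(E) if ε ∈ FIRST(RHS), i.e. RHS ⇒* ε)
The right-hand side is ε (FIRST(ε) = { ε }), so the predict set is FOLLOW(E) = { '(', '+', '/', 'n' }
PREDICT(E → ε) = { '(', '+', '/', 'n' }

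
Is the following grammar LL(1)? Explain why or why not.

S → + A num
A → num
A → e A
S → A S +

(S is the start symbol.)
A grammar is LL(1) if for each non-terminal N with multiple productions, the predict sets of those productions are pairwise disjoint, where PREDICT(N → α) = (FIRST(α) \ {ε}) ∪ (FOLLOW(N) if α ⇒* ε).

Relevant sets:
  FIRST(A) = { 'e', 'num' }

For S:
  PREDICT(S → '+' A num) = { '+' }
  PREDICT(S → A S '+') = { 'e', 'num' }
For A:
  PREDICT(A → num) = { 'num' }
  PREDICT(A → e A) = { 'e' }

All predict sets are disjoint. The grammar IS LL(1).

Answer: Yes, the grammar is LL(1).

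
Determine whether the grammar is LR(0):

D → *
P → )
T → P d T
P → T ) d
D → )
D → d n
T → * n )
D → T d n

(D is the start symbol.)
Augment with D' → D and build the canonical LR(0) collection (I0 = CLOSURE({[D' → . D]}), then GOTO on every symbol after a dot until no new states appear). It has 18 states:
  I0: { [D → . )], [D → . *], [D → . T d n], [D → . d n], [D' → . D], [P → . )], [P → . T ) d], [T → . * n )], [T → . P d T] }  — shift
  I1: { [D → ) .], [P → ) .] }  — 2 reduces
  I2: { [D → * .], [T → * . n )] }  — shift, reduce
  I3: { [D' → D .] }  — accept
  I4: { [T → P . d T] }  — shift
  I5: { [D → T . d n], [P → T . ) d] }  — shift
  I6: { [D → d . n] }  — shift
  I7: { [D → d n .] }  — reduce
  I8: { [P → T ) . d] }  — shift
  I9: { [D → T d . n] }  — shift
  I10: { [D → T d n .] }  — reduce
  I11: { [P → T ) d .] }  — reduce
  I12: { [P → . )], [P → . T ) d], [T → . * n )], [T → . P d T], [T → P d . T] }  — shift
  I13: { [P → ) .] }  — reduce
  I14: { [T → * . n )] }  — shift
  I15: { [P → T . ) d], [T → P d T .] }  — shift, reduce
  I16: { [T → * n . )] }  — shift
  I17: { [T → * n ) .] }  — reduce

Conflict in state I1:
  Reduce-reduce conflict: [D → ) .] and [P → ) .]
So the grammar is NOT LR(0).

Answer: No. Reduce-reduce conflict: [D → ) .] and [P → ) .]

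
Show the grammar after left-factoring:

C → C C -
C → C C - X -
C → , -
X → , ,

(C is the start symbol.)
Left-factoring transforms A → αβ₁ | αβ₂ into A → αA' and A' → β₁ | β₂
(α is the longest common prefix among the alternatives). Repeat until
no nonterminal has two alternatives with a common prefix.

Round 1: C has alternatives sharing prefix 'C C -'. Introduce C': C → C C - C'
  Add: C' → ε
  Add: C' → X -

No remaining common prefixes — done.

Resulting grammar:
C → C C - C'
C' → ε
C' → X -
C → , -
X → , ,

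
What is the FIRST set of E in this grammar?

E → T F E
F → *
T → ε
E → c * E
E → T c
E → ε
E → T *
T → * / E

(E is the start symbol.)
FIRST sets of the other non-terminals involved (by the same procedure, iterated to a fixed point):
  FIRST(T) = { '*', ε }
  FIRST(F) = { '*' }

From E → T F E:
  - T is a non-terminal: add FIRST(T) \ {ε} = { '*' }
    T is nullable, so continue to the next symbol
  - F is a non-terminal: add FIRST(F) \ {ε} = { '*' }
    F is not nullable, so stop
From E → c * E:
  - c is a terminal: add 'c' and stop
From E → T c:
  - T is a non-terminal: add FIRST(T) \ {ε} = { '*' }
    T is nullable, so continue to the next symbol
  - c is a terminal: add 'c' and stop
From E → ε:
  - ε-production, so ε ∈ FIRST(E)
From E → T *:
  - T is a non-terminal: add FIRST(T) \ {ε} = { '*' }
    T is nullable, so continue to the next symbol
  - '*' is a terminal: add '*' and stop

Collecting: FIRST(E) = { '*', 'c', ε }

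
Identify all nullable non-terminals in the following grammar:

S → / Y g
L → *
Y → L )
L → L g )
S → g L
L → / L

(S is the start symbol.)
A non-terminal is nullable if it can derive ε (the empty string): either it has an ε-production, or it has a production whose right-hand side consists entirely of nullable non-terminals.

There are no ε-productions, so no non-terminal can derive ε.
No non-terminals are nullable.

Answer: None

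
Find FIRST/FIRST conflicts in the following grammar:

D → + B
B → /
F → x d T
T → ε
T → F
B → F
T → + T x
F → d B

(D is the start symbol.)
A FIRST/FIRST conflict occurs when two productions N → α and N → β for the same non-terminal have FIRST(α) ∩ FIRST(β) ≠ ∅ (with ε ∈ FIRST of a nullable right-hand side, so two nullable alternatives also conflict).

FIRST sets of the non-terminals at (or reachable through a nullable prefix from) the front of some alternative:
  FIRST(F) = { 'd', 'x' }

Productions for B:
  B → /: FIRST = { '/' }
  B → F: FIRST = { 'd', 'x' }
Productions for F:
  F → x d T: FIRST = { 'x' }
  F → d B: FIRST = { 'd' }
Productions for T:
  T → ε: FIRST = { ε }
  T → F: FIRST = { 'd', 'x' }
  T → + T x: FIRST = { '+' }
D has only one production, so no FIRST/FIRST conflict is possible there.

All alternatives of each non-terminal have pairwise disjoint FIRST sets.

Answer: No FIRST/FIRST conflicts.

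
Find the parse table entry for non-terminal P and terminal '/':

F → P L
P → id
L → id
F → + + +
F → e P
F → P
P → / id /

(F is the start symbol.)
P → / id /

To find M[P, '/'], we find productions for P where '/' is in the predict set (PREDICT(N → α) = (FIRST(α) \ {ε}) ∪ (FOLLOW(N) if α ⇒* ε)).

P → id: PREDICT = { 'id' }
P → / id /: PREDICT = { '/' }
  '/' is in predict set, so this production goes in M[P, '/']

M[P, '/'] = P → / id /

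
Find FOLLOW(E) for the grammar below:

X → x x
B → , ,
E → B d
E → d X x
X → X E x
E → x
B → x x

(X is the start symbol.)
In X → X E x: E is followed by x, add FIRST(x) \ {ε} = { 'x' }

Taking the union: FOLLOW(E) = { 'x' }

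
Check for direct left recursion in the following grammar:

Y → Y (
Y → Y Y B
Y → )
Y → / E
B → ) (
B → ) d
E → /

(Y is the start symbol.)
Yes, Y is left-recursive

Direct left recursion occurs when N → N α for some non-terminal N (the right-hand side begins with the left-hand side itself).

Y → Y (: LEFT RECURSIVE (starts with Y)
Y → Y Y B: LEFT RECURSIVE (starts with Y)
Y → ): starts with ')'
Y → / E: starts with '/'
B → ) (: starts with ')'
B → ) d: starts with ')'
E → /: starts with '/'

The grammar has direct left recursion on: Y.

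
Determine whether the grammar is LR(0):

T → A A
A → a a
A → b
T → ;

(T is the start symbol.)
Yes, the grammar is LR(0)

Augment with T' → T and build the canonical LR(0) collection (I0 = CLOSURE({[T' → . T]}), then GOTO on every symbol after a dot until no new states appear). It has 8 states:
  I0: { [A → . a a], [A → . b], [T → . ;], [T → . A A], [T' → . T] }  — shift
  I1: { [T → ; .] }  — reduce
  I2: { [A → . a a], [A → . b], [T → A . A] }  — shift
  I3: { [T' → T .] }  — accept
  I4: { [A → a . a] }  — shift
  I5: { [A → b .] }  — reduce
  I6: { [A → a a .] }  — reduce
  I7: { [T → A A .] }  — reduce

Every state is either a pure shift/goto state or contains exactly one complete item and nothing to shift — no conflicts. The grammar is LR(0).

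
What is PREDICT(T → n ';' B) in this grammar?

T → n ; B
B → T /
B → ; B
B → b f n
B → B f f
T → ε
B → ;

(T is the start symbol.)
PREDICT(T → n ';' B) = (FIRST(RHS) \ {ε}) ∪ (FOLLOW(T) if ε ∈ FIRST(RHS), i.e. RHS ⇒* ε)
FIRST(n ';' B) = { 'n' }
ε ∉ FIRST(n ';' B), so FOLLOW(T) is not added.
PREDICT(T → n ';' B) = { 'n' }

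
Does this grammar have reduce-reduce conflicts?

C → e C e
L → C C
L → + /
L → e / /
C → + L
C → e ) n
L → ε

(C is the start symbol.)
No reduce-reduce conflicts

Augment with C' → C and build the canonical LR(0) collection (I0 = CLOSURE({[C' → . C]}), then GOTO on every symbol after a dot until no new states appear). It has 16 states:
  I0: { [C → . + L], [C → . e ) n], [C → . e C e], [C' → . C] }  — shift
  I1: { [C → + . L], [C → . + L], [C → . e ) n], [C → . e C e], [L → . + /], [L → . C C], [L → . e / /], [L → .] }  — shift, reduce
  I2: { [C' → C .] }  — accept
  I3: { [C → . + L], [C → . e ) n], [C → . e C e], [C → e . ) n], [C → e . C e] }  — shift
  I4: { [C → e ) . n] }  — shift
  I5: { [C → e C . e] }  — shift
  I6: { [C → e C e .] }  — reduce
  I7: { [C → e ) n .] }  — reduce
  I8: { [C → + . L], [C → . + L], [C → . e ) n], [C → . e C e], [L → + . /], [L → . + /], [L → . C C], [L → . e / /], [L → .] }  — shift, reduce
  I9: { [C → . + L], [C → . e ) n], [C → . e C e], [L → C . C] }  — shift
  I10: { [C → + L .] }  — reduce
  I11: { [C → . + L], [C → . e ) n], [C → . e C e], [C → e . ) n], [C → e . C e], [L → e . / /] }  — shift
  I12: { [L → e / . /] }  — shift
  I13: { [L → e / / .] }  — reduce
  I14: { [L → C C .] }  — reduce
  I15: { [L → + / .] }  — reduce

No state contains more than one complete item.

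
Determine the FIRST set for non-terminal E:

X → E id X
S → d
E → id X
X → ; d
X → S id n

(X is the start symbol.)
{ 'id' }

To compute FIRST(E), examine every production with E on the left-hand side, reading each right-hand side left to right until a non-nullable symbol is reached.

From E → id X:
  - id is a terminal: add 'id' and stop

Collecting: FIRST(E) = { 'id' }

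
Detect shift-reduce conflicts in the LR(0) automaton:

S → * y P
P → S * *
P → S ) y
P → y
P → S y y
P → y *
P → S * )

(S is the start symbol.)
A shift-reduce conflict occurs when an LR(0) state has both:
  - a complete (reduce) item [A → α .] (dot at the end), and
  - a shift item [B → β . c γ] (dot before a terminal).

Augment with S' → S and build the canonical LR(0) collection (I0 = CLOSURE({[S' → . S]}), then GOTO on every symbol after a dot until no new states appear). It has 15 states:
  I0: { [S → . * y P], [S' → . S] }  — shift
  I1: { [S → * . y P] }  — shift
  I2: { [S' → S .] }  — accept
  I3: { [P → . S ) y], [P → . S * )], [P → . S * *], [P → . S y y], [P → . y *], [P → . y], [S → * y . P], [S → . * y P] }  — shift
  I4: { [S → * y P .] }  — reduce
  I5: { [P → S . ) y], [P → S . * )], [P → S . * *], [P → S . y y] }  — shift
  I6: { [P → y . *], [P → y .] }  — shift, reduce
  I7: { [P → y * .] }  — reduce
  I8: { [P → S ) . y] }  — shift
  I9: { [P → S * . )], [P → S * . *] }  — shift
  I10: { [P → S y . y] }  — shift
  I11: { [P → S y y .] }  — reduce
  I12: { [P → S * ) .] }  — reduce
  I13: { [P → S * * .] }  — reduce
  I14: { [P → S ) y .] }  — reduce

I6 contains reduce item [P → y .] and shift item [P → y . *] — shift-reduce conflict.

Answer: Yes — I6: [P → y .] vs [P → y . *]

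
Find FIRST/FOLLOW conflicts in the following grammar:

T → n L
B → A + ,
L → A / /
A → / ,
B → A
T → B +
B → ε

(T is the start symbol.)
Nullable non-terminals: B.
FIRST sets used below: FIRST(A) = { '/' }

B: nullable alternative(s) B → ε; FOLLOW(B) = { '+' }
  B → A + ,: FIRST \ {ε} = { '/' } — disjoint from FOLLOW(B)
  B → A: FIRST \ {ε} = { '/' } — disjoint from FOLLOW(B)
  B → ε: FIRST \ {ε} = { } — this is the only nullable alternative, skip

A, L, T have no nullable alternative, so no FIRST/FOLLOW check is needed there.

No FIRST/FOLLOW conflicts found.

Answer: No FIRST/FOLLOW conflicts.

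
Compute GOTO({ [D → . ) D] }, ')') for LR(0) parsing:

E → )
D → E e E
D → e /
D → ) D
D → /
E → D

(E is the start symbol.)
{ [D → ) . D], [D → . ) D], [D → . /], [D → . E e E], [D → . e /], [E → . )], [E → . D] }

GOTO(I, ')') = CLOSURE({ [A → αX.β] : [A → α.Xβ] ∈ I, X = ')' })

Items with dot before ')', with the dot advanced:
  [D → . ) D] → [D → ) . D]
Closure of the advanced items:
  [D → ) . D] has the dot before D: add [D → . E e E], [D → . e /], [D → . ) D], [D → . /]
  [D → . E e E] has the dot before E: add [E → . )], [E → . D]

GOTO = { [D → ) . D], [D → . ) D], [D → . /], [D → . E e E], [D → . e /], [E → . )], [E → . D] }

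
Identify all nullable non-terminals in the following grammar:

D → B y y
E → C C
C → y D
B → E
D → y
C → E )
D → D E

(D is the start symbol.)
None

There are no ε-productions, so no non-terminal can derive ε.
No non-terminals are nullable.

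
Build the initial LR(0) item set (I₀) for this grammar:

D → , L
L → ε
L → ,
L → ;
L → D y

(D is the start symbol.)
First, augment the grammar with D' → D
I₀ = CLOSURE({ [D' → . D] }):
  [D' → . D] has the dot before D: add [D → . , L]
No further items can be added.

I₀ = { [D → . , L], [D' → . D] }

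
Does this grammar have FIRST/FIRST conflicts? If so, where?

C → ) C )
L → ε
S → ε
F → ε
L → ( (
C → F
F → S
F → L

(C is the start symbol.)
FIRST sets of the non-terminals at (or reachable through a nullable prefix from) the front of some alternative:
  FIRST(F) = { '(', ε }
  FIRST(S) = { ε }
  FIRST(L) = { '(', ε }

Productions for C:
  C → ) C ): FIRST = { ')' }
  C → F: FIRST = { '(', ε }
Productions for L:
  L → ε: FIRST = { ε }
  L → ( (: FIRST = { '(' }
Productions for F:
  F → ε: FIRST = { ε }
  F → S: FIRST = { ε }
  F → L: FIRST = { '(', ε }
S has only one production, so no FIRST/FIRST conflict is possible there.

Conflict for F: F → ε and F → S
  Overlap: { ε }
Conflict for F: F → ε and F → L
  Overlap: { ε }
Conflict for F: F → S and F → L
  Overlap: { ε }

Answer: Yes. F → ε / F → S on { ε }; F → ε / F → L on { ε }; F → S / F → L on { ε }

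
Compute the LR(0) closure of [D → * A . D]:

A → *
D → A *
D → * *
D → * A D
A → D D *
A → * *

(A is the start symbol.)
Start with: [D → * A . D]
  [D → * A . D] has the dot before D: add [D → . A *], [D → . * *], [D → . * A D]
  [D → . A *] has the dot before A: add [A → . *], [A → . D D *], [A → . * *]
No further items can be added.

CLOSURE = { [A → . * *], [A → . *], [A → . D D *], [D → * A . D], [D → . * *], [D → . * A D], [D → . A *] }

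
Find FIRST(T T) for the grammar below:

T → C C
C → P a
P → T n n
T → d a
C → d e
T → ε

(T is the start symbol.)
{ 'd', 'n', ε }

FIRST sets of the non-terminals involved (from the grammar, by fixed-point iteration):
  FIRST(T) = { 'd', 'n', ε }

To compute FIRST(T T), process the symbols left to right:
Symbol T is a non-terminal. Add FIRST(T) \ {ε} = { 'd', 'n' }
T is nullable (ε ∈ FIRST(T)), continue to the next symbol.
Symbol T is a non-terminal. Add FIRST(T) \ {ε} = { 'd', 'n' }
T is nullable (ε ∈ FIRST(T)), continue to the next symbol.
All symbols are nullable, so ε is in the result.
FIRST(T T) = { 'd', 'n', ε }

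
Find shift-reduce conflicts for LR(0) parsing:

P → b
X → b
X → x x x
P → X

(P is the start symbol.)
No shift-reduce conflicts

A shift-reduce conflict occurs when an LR(0) state has both:
  - a complete (reduce) item [A → α .] (dot at the end), and
  - a shift item [B → β . c γ] (dot before a terminal).

Augment with P' → P and build the canonical LR(0) collection (I0 = CLOSURE({[P' → . P]}), then GOTO on every symbol after a dot until no new states appear). It has 7 states:
  I0: { [P → . X], [P → . b], [P' → . P], [X → . b], [X → . x x x] }  — shift
  I1: { [P' → P .] }  — accept
  I2: { [P → X .] }  — reduce
  I3: { [P → b .], [X → b .] }  — 2 reduces
  I4: { [X → x . x x] }  — shift
  I5: { [X → x x . x] }  — shift
  I6: { [X → x x x .] }  — reduce

No state contains both a complete item and a shift item.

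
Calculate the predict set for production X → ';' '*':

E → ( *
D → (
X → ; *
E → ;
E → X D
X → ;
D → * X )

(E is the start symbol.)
PREDICT(X → ';' '*') = (FIRST(RHS) \ {ε}) ∪ (FOLLOW(X) if ε ∈ FIRST(RHS), i.e. RHS ⇒* ε)
FIRST(';' '*') = { ';' }
ε ∉ FIRST(';' '*'), so FOLLOW(X) is not added.
PREDICT(X → ';' '*') = { ';' }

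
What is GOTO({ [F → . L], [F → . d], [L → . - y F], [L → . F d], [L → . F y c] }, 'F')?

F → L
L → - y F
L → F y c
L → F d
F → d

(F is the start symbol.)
GOTO(I, 'F') = CLOSURE({ [A → αX.β] : [A → α.Xβ] ∈ I, X = 'F' })

Items with dot before 'F', with the dot advanced:
  [L → . F d] → [L → F . d]
  [L → . F y c] → [L → F . y c]
Closure adds nothing (no advanced item has the dot before a non-terminal).

GOTO = { [L → F . d], [L → F . y c] }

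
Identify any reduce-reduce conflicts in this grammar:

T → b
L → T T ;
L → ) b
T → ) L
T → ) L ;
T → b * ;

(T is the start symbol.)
Yes — I12: [L → ) b .] vs [T → b .]

A reduce-reduce conflict occurs when an LR(0) state has two complete items [A → α .] and [B → β .] — both call for a reduction, and with no lookahead the parser cannot choose between them.

Augment with T' → T and build the canonical LR(0) collection (I0 = CLOSURE({[T' → . T]}), then GOTO on every symbol after a dot until no new states appear). It has 13 states:
  I0: { [T → . ) L ;], [T → . ) L], [T → . b * ;], [T → . b], [T' → . T] }  — shift
  I1: { [L → . ) b], [L → . T T ;], [T → ) . L ;], [T → ) . L], [T → . ) L ;], [T → . ) L], [T → . b * ;], [T → . b] }  — shift
  I2: { [T' → T .] }  — accept
  I3: { [T → b . * ;], [T → b .] }  — shift, reduce
  I4: { [T → b * . ;] }  — shift
  I5: { [T → b * ; .] }  — reduce
  I6: { [L → ) . b], [L → . ) b], [L → . T T ;], [T → ) . L ;], [T → ) . L], [T → . ) L ;], [T → . ) L], [T → . b * ;], [T → . b] }  — shift
  I7: { [T → ) L . ;], [T → ) L .] }  — shift, reduce
  I8: { [L → T . T ;], [T → . ) L ;], [T → . ) L], [T → . b * ;], [T → . b] }  — shift
  I9: { [L → T T . ;] }  — shift
  I10: { [L → T T ; .] }  — reduce
  I11: { [T → ) L ; .] }  — reduce
  I12: { [L → ) b .], [T → b . * ;], [T → b .] }  — shift, 2 reduces

I12 contains complete items [L → ) b .], [T → b .] — reduce-reduce conflict.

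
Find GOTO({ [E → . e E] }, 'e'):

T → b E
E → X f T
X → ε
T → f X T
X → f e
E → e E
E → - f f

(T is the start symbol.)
{ [E → . - f f], [E → . X f T], [E → . e E], [E → e . E], [X → . f e], [X → .] }

GOTO(I, 'e') = CLOSURE({ [A → αX.β] : [A → α.Xβ] ∈ I, X = 'e' })

Items with dot before 'e', with the dot advanced:
  [E → . e E] → [E → e . E]
Closure of the advanced items:
  [E → e . E] has the dot before E: add [E → . X f T], [E → . e E], [E → . - f f]
  [E → . X f T] has the dot before X: add [X → .], [X → . f e]

GOTO = { [E → . - f f], [E → . X f T], [E → . e E], [E → e . E], [X → . f e], [X → .] }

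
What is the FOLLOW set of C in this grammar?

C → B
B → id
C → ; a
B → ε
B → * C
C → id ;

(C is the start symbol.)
To compute FOLLOW(C), find every occurrence of C on a right-hand side N → α C β: add FIRST(β) \ {ε}, and if β is empty or nullable also add FOLLOW(N). Iterate to a fixed point.

C is the start symbol, so $ ∈ FOLLOW(C).
In B → * C: C is at the end, add FOLLOW(B)

The FOLLOW sets referred to above (computed the same way, to a fixed point):
  FOLLOW(B) = { $ }

Taking the union: FOLLOW(C) = { $ }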